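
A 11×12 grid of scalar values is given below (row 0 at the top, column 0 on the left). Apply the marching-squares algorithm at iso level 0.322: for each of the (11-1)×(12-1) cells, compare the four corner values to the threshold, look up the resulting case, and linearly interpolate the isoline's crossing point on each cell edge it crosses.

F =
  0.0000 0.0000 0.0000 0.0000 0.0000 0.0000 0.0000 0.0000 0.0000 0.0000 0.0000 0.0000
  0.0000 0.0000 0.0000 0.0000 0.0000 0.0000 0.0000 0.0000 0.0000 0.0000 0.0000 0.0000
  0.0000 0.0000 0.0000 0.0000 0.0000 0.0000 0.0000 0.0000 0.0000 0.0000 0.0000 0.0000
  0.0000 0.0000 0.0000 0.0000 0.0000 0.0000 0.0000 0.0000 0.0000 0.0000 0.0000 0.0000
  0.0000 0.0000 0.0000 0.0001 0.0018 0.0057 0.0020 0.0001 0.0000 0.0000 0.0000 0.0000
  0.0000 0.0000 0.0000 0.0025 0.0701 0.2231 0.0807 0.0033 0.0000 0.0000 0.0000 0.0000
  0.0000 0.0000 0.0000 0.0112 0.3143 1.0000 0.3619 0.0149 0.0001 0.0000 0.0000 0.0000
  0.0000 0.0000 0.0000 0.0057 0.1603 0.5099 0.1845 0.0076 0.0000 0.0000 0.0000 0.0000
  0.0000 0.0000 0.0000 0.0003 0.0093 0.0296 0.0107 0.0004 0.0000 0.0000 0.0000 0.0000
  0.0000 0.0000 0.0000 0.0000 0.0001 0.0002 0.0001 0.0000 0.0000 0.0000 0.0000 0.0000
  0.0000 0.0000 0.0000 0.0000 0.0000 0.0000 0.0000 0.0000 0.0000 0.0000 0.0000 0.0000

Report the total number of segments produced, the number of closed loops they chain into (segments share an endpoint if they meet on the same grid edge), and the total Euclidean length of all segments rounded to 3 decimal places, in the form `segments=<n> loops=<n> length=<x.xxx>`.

cell (5,4): code 0100 → (5.127,5.000)–(6.000,4.011)
cell (5,5): code 1100 → (5.858,6.000)–(5.127,5.000)
cell (5,6): code 1000 → (6.000,6.115)–(5.858,6.000)
cell (6,4): code 0110 → (6.000,4.011)–(7.000,4.463)
cell (6,5): code 1011 → (7.000,5.577)–(6.225,6.000)
cell (6,6): code 0001 → (6.225,6.000)–(6.000,6.115)
cell (7,4): code 0010 → (7.000,4.463)–(7.391,5.000)
cell (7,5): code 0001 → (7.391,5.000)–(7.000,5.577)
total: 8 segments, chained into 1 closed loop(s), length Σ = 6.334797

segments=8 loops=1 length=6.335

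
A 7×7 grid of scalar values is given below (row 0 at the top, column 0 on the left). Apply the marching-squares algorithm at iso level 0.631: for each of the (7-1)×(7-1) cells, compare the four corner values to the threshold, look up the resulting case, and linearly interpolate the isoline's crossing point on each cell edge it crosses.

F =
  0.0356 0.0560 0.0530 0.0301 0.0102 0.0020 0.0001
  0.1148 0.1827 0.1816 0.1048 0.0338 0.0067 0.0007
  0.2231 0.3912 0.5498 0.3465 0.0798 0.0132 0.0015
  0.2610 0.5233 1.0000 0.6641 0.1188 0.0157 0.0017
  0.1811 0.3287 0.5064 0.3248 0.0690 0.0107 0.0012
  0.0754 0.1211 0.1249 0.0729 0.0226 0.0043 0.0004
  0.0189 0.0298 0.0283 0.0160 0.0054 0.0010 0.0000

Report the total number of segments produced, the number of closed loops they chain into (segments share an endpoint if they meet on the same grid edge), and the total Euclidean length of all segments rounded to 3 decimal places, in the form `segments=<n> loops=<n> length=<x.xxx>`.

segments=6 loops=1 length=4.861

cell (2,1): code 0100 → (2.180,2.000)–(3.000,1.226)
cell (2,2): code 1100 → (2.896,3.000)–(2.180,2.000)
cell (2,3): code 1000 → (3.000,3.061)–(2.896,3.000)
cell (3,1): code 0010 → (3.000,1.226)–(3.748,2.000)
cell (3,2): code 0011 → (3.748,2.000)–(3.098,3.000)
cell (3,3): code 0001 → (3.098,3.000)–(3.000,3.061)
total: 6 segments, chained into 1 closed loop(s), length Σ = 4.861267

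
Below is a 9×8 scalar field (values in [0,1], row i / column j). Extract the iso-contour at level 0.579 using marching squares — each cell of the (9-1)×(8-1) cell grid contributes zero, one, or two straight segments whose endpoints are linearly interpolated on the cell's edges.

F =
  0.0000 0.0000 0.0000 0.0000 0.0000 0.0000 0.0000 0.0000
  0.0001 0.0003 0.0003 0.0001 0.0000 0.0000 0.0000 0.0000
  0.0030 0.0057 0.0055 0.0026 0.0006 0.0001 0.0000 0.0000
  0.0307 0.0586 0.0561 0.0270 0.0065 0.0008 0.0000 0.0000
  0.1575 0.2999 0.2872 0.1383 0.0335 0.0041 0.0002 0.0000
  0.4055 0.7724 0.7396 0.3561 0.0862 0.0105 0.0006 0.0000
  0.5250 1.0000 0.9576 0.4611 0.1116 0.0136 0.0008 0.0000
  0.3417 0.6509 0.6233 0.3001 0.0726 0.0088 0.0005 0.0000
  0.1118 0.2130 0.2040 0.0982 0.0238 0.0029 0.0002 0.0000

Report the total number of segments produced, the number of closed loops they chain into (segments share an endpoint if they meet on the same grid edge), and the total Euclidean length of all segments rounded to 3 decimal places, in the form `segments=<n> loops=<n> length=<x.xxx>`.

cell (4,0): code 0100 → (4.591,1.000)–(5.000,0.473)
cell (4,1): code 1100 → (4.645,2.000)–(4.591,1.000)
cell (4,2): code 1000 → (5.000,2.419)–(4.645,2.000)
cell (5,0): code 0110 → (5.000,0.473)–(6.000,0.114)
cell (5,2): code 1001 → (6.000,2.763)–(5.000,2.419)
cell (6,0): code 0110 → (6.000,0.114)–(7.000,0.767)
cell (6,2): code 1001 → (7.000,2.137)–(6.000,2.763)
cell (7,0): code 0010 → (7.000,0.767)–(7.164,1.000)
cell (7,1): code 0011 → (7.164,1.000)–(7.106,2.000)
cell (7,2): code 0001 → (7.106,2.000)–(7.000,2.137)
total: 10 segments, chained into 1 closed loop(s), length Σ = 8.171516

segments=10 loops=1 length=8.172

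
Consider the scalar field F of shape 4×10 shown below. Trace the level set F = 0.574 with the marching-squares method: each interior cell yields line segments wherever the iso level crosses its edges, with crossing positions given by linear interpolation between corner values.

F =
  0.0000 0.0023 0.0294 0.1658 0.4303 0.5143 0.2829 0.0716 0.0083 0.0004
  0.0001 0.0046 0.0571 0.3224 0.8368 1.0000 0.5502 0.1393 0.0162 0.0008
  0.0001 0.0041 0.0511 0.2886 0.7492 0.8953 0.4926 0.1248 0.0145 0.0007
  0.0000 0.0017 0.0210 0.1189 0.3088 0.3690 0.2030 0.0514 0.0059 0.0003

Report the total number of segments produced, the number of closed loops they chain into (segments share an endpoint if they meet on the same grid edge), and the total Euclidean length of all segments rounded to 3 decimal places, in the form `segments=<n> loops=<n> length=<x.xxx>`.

cell (0,3): code 0100 → (0.354,4.000)–(1.000,3.489)
cell (0,4): code 1100 → (0.123,5.000)–(0.354,4.000)
cell (0,5): code 1000 → (1.000,5.947)–(0.123,5.000)
cell (1,3): code 0110 → (1.000,3.489)–(2.000,3.620)
cell (1,5): code 1001 → (2.000,5.798)–(1.000,5.947)
cell (2,3): code 0010 → (2.000,3.620)–(2.398,4.000)
cell (2,4): code 0011 → (2.398,4.000)–(2.610,5.000)
cell (2,5): code 0001 → (2.610,5.000)–(2.000,5.798)
total: 8 segments, chained into 1 closed loop(s), length Σ = 7.738018

segments=8 loops=1 length=7.738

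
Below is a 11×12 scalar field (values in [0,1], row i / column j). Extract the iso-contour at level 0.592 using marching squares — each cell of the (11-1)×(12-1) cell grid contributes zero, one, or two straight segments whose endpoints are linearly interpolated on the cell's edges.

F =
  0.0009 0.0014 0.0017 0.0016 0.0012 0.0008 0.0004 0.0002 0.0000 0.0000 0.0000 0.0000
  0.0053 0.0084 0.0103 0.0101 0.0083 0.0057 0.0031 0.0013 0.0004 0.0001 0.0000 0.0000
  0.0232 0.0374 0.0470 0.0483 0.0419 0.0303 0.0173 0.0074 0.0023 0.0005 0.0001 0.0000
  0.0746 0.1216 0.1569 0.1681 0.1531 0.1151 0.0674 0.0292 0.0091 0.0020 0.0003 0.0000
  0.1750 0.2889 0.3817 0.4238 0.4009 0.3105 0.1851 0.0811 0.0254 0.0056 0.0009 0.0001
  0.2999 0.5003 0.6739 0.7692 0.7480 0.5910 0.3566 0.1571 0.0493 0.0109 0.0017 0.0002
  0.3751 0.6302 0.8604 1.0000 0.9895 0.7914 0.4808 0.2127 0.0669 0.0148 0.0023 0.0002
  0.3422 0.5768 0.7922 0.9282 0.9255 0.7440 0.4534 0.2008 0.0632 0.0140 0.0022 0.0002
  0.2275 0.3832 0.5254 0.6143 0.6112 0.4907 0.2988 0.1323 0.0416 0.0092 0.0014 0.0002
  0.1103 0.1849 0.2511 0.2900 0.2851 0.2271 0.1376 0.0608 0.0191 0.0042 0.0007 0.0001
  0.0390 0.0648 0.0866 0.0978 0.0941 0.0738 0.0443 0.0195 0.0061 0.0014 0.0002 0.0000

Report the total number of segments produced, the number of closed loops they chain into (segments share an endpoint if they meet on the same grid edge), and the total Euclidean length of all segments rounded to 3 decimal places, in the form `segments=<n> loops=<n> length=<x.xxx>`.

cell (4,1): code 0100 → (4.720,2.000)–(5.000,1.528)
cell (4,2): code 1100 → (4.487,3.000)–(4.720,2.000)
cell (4,3): code 1100 → (4.551,4.000)–(4.487,3.000)
cell (4,4): code 1000 → (5.000,4.994)–(4.551,4.000)
cell (5,0): code 0100 → (5.706,1.000)–(6.000,0.850)
cell (5,1): code 1110 → (5.000,1.528)–(5.706,1.000)
cell (5,4): code 1101 → (5.005,5.000)–(5.000,4.994)
cell (5,5): code 1000 → (6.000,5.642)–(5.005,5.000)
cell (6,0): code 0010 → (6.000,0.850)–(6.715,1.000)
cell (6,1): code 0111 → (6.715,1.000)–(7.000,1.071)
cell (6,5): code 1001 → (7.000,5.523)–(6.000,5.642)
cell (7,1): code 0010 → (7.000,1.071)–(7.750,2.000)
cell (7,2): code 0111 → (7.750,2.000)–(8.000,2.749)
cell (7,4): code 1011 → (8.000,4.159)–(7.600,5.000)
cell (7,5): code 0001 → (7.600,5.000)–(7.000,5.523)
cell (8,2): code 0010 → (8.000,2.749)–(8.069,3.000)
cell (8,3): code 0011 → (8.069,3.000)–(8.059,4.000)
cell (8,4): code 0001 → (8.059,4.000)–(8.000,4.159)
total: 18 segments, chained into 1 closed loop(s), length Σ = 13.244312

segments=18 loops=1 length=13.244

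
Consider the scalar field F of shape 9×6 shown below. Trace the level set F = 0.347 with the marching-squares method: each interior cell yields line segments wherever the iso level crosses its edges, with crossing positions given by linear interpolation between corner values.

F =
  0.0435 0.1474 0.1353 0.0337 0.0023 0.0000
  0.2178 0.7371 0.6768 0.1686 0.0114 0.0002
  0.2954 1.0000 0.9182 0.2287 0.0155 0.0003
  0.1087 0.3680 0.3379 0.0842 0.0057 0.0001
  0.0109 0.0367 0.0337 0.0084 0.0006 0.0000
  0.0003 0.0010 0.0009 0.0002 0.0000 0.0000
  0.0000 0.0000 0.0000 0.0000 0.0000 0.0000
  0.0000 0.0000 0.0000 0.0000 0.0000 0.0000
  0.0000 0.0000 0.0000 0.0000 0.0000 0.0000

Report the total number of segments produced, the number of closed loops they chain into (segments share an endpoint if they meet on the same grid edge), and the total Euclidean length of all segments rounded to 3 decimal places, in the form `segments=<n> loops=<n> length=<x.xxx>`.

segments=10 loops=1 length=8.626

cell (0,0): code 0100 → (0.338,1.000)–(1.000,0.249)
cell (0,1): code 1100 → (0.391,2.000)–(0.338,1.000)
cell (0,2): code 1000 → (1.000,2.649)–(0.391,2.000)
cell (1,0): code 0110 → (1.000,0.249)–(2.000,0.073)
cell (1,2): code 1001 → (2.000,2.828)–(1.000,2.649)
cell (2,0): code 0110 → (2.000,0.073)–(3.000,0.919)
cell (2,1): code 1011 → (3.000,1.698)–(2.984,2.000)
cell (2,2): code 0001 → (2.984,2.000)–(2.000,2.828)
cell (3,0): code 0010 → (3.000,0.919)–(3.063,1.000)
cell (3,1): code 0001 → (3.063,1.000)–(3.000,1.698)
total: 10 segments, chained into 1 closed loop(s), length Σ = 8.625968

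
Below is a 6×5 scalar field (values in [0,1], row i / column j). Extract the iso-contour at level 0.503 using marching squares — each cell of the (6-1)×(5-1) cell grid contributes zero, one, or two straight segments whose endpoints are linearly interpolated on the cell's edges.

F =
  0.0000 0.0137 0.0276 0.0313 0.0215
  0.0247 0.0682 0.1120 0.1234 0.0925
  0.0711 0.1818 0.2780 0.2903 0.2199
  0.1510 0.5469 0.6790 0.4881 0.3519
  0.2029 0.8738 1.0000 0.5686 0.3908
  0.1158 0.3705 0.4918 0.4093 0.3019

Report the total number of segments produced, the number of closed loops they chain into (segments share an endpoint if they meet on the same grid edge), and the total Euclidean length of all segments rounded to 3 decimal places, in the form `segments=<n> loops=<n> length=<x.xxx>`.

segments=10 loops=1 length=8.075

cell (2,0): code 0100 → (2.880,1.000)–(3.000,0.889)
cell (2,1): code 1100 → (2.561,2.000)–(2.880,1.000)
cell (2,2): code 1000 → (3.000,2.922)–(2.561,2.000)
cell (3,0): code 0110 → (3.000,0.889)–(4.000,0.447)
cell (3,2): code 1101 → (3.185,3.000)–(3.000,2.922)
cell (3,3): code 1000 → (4.000,3.369)–(3.185,3.000)
cell (4,0): code 0010 → (4.000,0.447)–(4.737,1.000)
cell (4,1): code 0011 → (4.737,1.000)–(4.978,2.000)
cell (4,2): code 0011 → (4.978,2.000)–(4.412,3.000)
cell (4,3): code 0001 → (4.412,3.000)–(4.000,3.369)
total: 10 segments, chained into 1 closed loop(s), length Σ = 8.074607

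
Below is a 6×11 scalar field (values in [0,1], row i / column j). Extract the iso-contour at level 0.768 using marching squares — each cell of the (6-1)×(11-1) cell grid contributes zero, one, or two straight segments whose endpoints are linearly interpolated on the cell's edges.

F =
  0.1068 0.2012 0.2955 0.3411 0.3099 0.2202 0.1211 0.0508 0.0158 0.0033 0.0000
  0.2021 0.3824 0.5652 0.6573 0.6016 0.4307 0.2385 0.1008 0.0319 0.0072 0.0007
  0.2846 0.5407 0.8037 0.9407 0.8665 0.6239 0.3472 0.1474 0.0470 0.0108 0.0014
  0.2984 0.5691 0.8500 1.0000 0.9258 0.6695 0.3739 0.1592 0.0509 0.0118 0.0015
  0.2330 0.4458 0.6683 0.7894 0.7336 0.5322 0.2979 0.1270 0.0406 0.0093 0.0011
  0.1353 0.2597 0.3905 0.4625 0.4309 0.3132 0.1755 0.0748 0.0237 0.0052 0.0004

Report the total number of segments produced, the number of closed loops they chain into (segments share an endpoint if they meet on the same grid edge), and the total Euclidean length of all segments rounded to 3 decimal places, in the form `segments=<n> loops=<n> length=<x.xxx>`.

cell (1,1): code 0100 → (1.850,2.000)–(2.000,1.864)
cell (1,2): code 1100 → (1.391,3.000)–(1.850,2.000)
cell (1,3): code 1100 → (1.628,4.000)–(1.391,3.000)
cell (1,4): code 1000 → (2.000,4.406)–(1.628,4.000)
cell (2,1): code 0110 → (2.000,1.864)–(3.000,1.708)
cell (2,4): code 1001 → (3.000,4.616)–(2.000,4.406)
cell (3,1): code 0010 → (3.000,1.708)–(3.451,2.000)
cell (3,2): code 0111 → (3.451,2.000)–(4.000,2.823)
cell (3,3): code 1011 → (4.000,3.384)–(3.821,4.000)
cell (3,4): code 0001 → (3.821,4.000)–(3.000,4.616)
cell (4,2): code 0010 → (4.000,2.823)–(4.065,3.000)
cell (4,3): code 0001 → (4.065,3.000)–(4.000,3.384)
total: 12 segments, chained into 1 closed loop(s), length Σ = 8.687461

segments=12 loops=1 length=8.687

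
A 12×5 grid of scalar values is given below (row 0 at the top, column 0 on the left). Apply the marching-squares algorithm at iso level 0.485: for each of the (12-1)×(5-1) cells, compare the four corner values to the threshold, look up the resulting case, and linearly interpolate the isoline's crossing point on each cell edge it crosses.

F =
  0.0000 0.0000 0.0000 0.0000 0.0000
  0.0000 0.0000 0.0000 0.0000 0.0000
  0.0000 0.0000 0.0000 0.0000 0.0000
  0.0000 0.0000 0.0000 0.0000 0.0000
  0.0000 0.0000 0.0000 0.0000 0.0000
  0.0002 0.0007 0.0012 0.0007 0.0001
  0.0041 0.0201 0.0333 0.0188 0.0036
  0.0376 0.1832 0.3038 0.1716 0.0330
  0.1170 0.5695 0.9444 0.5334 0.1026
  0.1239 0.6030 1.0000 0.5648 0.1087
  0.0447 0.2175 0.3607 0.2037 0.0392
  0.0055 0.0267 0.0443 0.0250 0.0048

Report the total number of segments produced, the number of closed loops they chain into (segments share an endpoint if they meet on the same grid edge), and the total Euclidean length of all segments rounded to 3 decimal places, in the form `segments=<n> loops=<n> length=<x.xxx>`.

cell (7,0): code 0100 → (7.781,1.000)–(8.000,0.813)
cell (7,1): code 1100 → (7.283,2.000)–(7.781,1.000)
cell (7,2): code 1100 → (7.866,3.000)–(7.283,2.000)
cell (7,3): code 1000 → (8.000,3.112)–(7.866,3.000)
cell (8,0): code 0110 → (8.000,0.813)–(9.000,0.754)
cell (8,3): code 1001 → (9.000,3.175)–(8.000,3.112)
cell (9,0): code 0010 → (9.000,0.754)–(9.306,1.000)
cell (9,1): code 0011 → (9.306,1.000)–(9.806,2.000)
cell (9,2): code 0011 → (9.806,2.000)–(9.221,3.000)
cell (9,3): code 0001 → (9.221,3.000)–(9.000,3.175)
total: 10 segments, chained into 1 closed loop(s), length Σ = 7.691951

segments=10 loops=1 length=7.692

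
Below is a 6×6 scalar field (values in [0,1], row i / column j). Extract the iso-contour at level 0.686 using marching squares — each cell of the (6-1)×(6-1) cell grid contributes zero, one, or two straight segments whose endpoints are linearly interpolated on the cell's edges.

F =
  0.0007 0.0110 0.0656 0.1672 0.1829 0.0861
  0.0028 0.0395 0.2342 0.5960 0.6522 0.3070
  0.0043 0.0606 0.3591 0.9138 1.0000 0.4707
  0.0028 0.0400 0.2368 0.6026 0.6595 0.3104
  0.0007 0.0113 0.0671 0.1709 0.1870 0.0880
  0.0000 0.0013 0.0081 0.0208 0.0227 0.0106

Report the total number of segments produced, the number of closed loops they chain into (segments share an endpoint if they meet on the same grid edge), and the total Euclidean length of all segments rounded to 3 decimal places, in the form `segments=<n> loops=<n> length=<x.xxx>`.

cell (1,2): code 0100 → (1.283,3.000)–(2.000,2.589)
cell (1,3): code 1100 → (1.097,4.000)–(1.283,3.000)
cell (1,4): code 1000 → (2.000,4.593)–(1.097,4.000)
cell (2,2): code 0010 → (2.000,2.589)–(2.732,3.000)
cell (2,3): code 0011 → (2.732,3.000)–(2.922,4.000)
cell (2,4): code 0001 → (2.922,4.000)–(2.000,4.593)
total: 6 segments, chained into 1 closed loop(s), length Σ = 5.877312

segments=6 loops=1 length=5.877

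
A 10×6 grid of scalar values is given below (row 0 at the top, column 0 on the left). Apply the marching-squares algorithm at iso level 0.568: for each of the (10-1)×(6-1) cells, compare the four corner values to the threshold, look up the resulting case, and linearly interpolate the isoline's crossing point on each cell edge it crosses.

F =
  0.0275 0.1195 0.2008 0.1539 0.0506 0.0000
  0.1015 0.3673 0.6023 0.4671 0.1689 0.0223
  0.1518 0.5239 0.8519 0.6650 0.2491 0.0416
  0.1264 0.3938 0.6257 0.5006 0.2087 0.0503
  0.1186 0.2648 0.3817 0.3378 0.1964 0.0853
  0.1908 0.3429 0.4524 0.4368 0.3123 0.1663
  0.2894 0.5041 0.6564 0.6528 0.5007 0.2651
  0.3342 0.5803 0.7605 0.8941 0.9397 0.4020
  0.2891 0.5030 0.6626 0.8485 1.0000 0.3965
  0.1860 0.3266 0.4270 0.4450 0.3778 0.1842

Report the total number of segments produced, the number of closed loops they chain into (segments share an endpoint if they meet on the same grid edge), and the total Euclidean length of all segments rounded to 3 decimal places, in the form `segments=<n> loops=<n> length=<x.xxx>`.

cell (0,1): code 0100 → (0.915,2.000)–(1.000,1.854)
cell (0,2): code 1000 → (1.000,2.254)–(0.915,2.000)
cell (1,1): code 0110 → (1.000,1.854)–(2.000,1.134)
cell (1,2): code 1101 → (1.510,3.000)–(1.000,2.254)
cell (1,3): code 1000 → (2.000,3.233)–(1.510,3.000)
cell (2,1): code 0110 → (2.000,1.134)–(3.000,1.751)
cell (2,2): code 1011 → (3.000,2.461)–(2.590,3.000)
cell (2,3): code 0001 → (2.590,3.000)–(2.000,3.233)
cell (3,1): code 0010 → (3.000,1.751)–(3.236,2.000)
cell (3,2): code 0001 → (3.236,2.000)–(3.000,2.461)
cell (5,1): code 0100 → (5.567,2.000)–(6.000,1.420)
cell (5,2): code 1100 → (5.607,3.000)–(5.567,2.000)
cell (5,3): code 1000 → (6.000,3.558)–(5.607,3.000)
cell (6,0): code 0100 → (6.839,1.000)–(7.000,0.950)
cell (6,1): code 1110 → (6.000,1.420)–(6.839,1.000)
cell (6,3): code 1101 → (6.153,4.000)–(6.000,3.558)
cell (6,4): code 1000 → (7.000,4.691)–(6.153,4.000)
cell (7,0): code 0010 → (7.000,0.950)–(7.159,1.000)
cell (7,1): code 0111 → (7.159,1.000)–(8.000,1.407)
cell (7,4): code 1001 → (8.000,4.716)–(7.000,4.691)
cell (8,1): code 0010 → (8.000,1.407)–(8.402,2.000)
cell (8,2): code 0011 → (8.402,2.000)–(8.695,3.000)
cell (8,3): code 0011 → (8.695,3.000)–(8.694,4.000)
cell (8,4): code 0001 → (8.694,4.000)–(8.000,4.716)
total: 24 segments, chained into 2 closed loop(s), length Σ = 17.395228

segments=24 loops=2 length=17.395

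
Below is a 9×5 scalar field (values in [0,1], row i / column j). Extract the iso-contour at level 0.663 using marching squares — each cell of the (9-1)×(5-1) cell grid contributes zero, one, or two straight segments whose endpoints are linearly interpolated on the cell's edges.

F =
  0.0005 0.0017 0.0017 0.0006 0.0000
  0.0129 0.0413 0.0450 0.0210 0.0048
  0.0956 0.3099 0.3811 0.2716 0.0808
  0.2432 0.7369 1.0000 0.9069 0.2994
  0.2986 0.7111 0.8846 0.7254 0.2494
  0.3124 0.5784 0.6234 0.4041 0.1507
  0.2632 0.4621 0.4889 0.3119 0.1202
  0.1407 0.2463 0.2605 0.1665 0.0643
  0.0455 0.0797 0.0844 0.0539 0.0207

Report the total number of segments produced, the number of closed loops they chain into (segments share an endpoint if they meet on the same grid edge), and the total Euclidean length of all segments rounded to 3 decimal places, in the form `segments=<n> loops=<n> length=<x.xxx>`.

cell (2,0): code 0100 → (2.827,1.000)–(3.000,0.850)
cell (2,1): code 1100 → (2.455,2.000)–(2.827,1.000)
cell (2,2): code 1100 → (2.616,3.000)–(2.455,2.000)
cell (2,3): code 1000 → (3.000,3.401)–(2.616,3.000)
cell (3,0): code 0110 → (3.000,0.850)–(4.000,0.883)
cell (3,3): code 1001 → (4.000,3.131)–(3.000,3.401)
cell (4,0): code 0010 → (4.000,0.883)–(4.362,1.000)
cell (4,1): code 0011 → (4.362,1.000)–(4.848,2.000)
cell (4,2): code 0011 → (4.848,2.000)–(4.194,3.000)
cell (4,3): code 0001 → (4.194,3.000)–(4.000,3.131)
total: 10 segments, chained into 1 closed loop(s), length Σ = 7.822205

segments=10 loops=1 length=7.822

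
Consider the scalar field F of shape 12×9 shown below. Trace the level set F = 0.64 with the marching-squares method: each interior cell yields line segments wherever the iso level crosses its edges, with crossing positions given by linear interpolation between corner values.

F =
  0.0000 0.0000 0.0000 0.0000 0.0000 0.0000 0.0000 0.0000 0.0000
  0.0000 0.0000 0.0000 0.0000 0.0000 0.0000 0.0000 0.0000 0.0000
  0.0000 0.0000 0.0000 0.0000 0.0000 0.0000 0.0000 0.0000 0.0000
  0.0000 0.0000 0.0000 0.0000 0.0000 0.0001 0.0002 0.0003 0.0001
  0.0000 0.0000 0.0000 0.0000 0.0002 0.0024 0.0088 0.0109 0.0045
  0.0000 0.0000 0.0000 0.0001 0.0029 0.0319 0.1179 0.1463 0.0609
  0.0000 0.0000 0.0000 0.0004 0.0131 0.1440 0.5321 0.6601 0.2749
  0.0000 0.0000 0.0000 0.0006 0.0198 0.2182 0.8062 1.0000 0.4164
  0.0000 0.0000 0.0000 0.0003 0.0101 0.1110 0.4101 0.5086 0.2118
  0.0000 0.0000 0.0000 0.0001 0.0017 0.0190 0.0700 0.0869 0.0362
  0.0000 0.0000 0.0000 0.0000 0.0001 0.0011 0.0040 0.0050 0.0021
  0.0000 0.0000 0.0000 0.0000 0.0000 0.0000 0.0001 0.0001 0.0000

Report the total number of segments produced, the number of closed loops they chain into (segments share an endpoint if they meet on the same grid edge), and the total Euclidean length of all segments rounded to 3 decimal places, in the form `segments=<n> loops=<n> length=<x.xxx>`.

segments=8 loops=1 length=5.486

cell (5,6): code 0100 → (5.961,7.000)–(6.000,6.843)
cell (5,7): code 1000 → (6.000,7.052)–(5.961,7.000)
cell (6,5): code 0100 → (6.394,6.000)–(7.000,5.717)
cell (6,6): code 1110 → (6.000,6.843)–(6.394,6.000)
cell (6,7): code 1001 → (7.000,7.617)–(6.000,7.052)
cell (7,5): code 0010 → (7.000,5.717)–(7.420,6.000)
cell (7,6): code 0011 → (7.420,6.000)–(7.733,7.000)
cell (7,7): code 0001 → (7.733,7.000)–(7.000,7.617)
total: 8 segments, chained into 1 closed loop(s), length Σ = 5.486286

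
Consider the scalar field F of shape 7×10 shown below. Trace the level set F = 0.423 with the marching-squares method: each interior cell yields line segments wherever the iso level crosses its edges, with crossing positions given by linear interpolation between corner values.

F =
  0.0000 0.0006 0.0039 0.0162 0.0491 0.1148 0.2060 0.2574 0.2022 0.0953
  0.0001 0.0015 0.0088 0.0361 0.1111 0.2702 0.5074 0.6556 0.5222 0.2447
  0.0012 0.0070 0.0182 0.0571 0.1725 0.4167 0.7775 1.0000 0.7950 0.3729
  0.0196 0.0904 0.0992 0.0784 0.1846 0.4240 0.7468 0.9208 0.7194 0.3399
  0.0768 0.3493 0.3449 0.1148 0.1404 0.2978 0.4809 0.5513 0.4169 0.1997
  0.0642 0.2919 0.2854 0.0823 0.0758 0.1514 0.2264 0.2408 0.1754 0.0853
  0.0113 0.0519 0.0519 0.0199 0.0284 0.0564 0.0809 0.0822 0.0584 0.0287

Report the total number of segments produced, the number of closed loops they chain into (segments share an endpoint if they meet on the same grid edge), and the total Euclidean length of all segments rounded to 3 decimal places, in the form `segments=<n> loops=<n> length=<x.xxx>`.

segments=16 loops=1 length=12.286

cell (0,5): code 0100 → (0.720,6.000)–(1.000,5.644)
cell (0,6): code 1100 → (0.416,7.000)–(0.720,6.000)
cell (0,7): code 1100 → (0.690,8.000)–(0.416,7.000)
cell (0,8): code 1000 → (1.000,8.357)–(0.690,8.000)
cell (1,5): code 0110 → (1.000,5.644)–(2.000,5.017)
cell (1,8): code 1001 → (2.000,8.881)–(1.000,8.357)
cell (2,4): code 0100 → (2.863,5.000)–(3.000,4.996)
cell (2,5): code 1110 → (2.000,5.017)–(2.863,5.000)
cell (2,8): code 1001 → (3.000,8.781)–(2.000,8.881)
cell (3,4): code 0010 → (3.000,4.996)–(3.008,5.000)
cell (3,5): code 0111 → (3.008,5.000)–(4.000,5.684)
cell (3,7): code 1011 → (4.000,7.955)–(3.980,8.000)
cell (3,8): code 0001 → (3.980,8.000)–(3.000,8.781)
cell (4,5): code 0010 → (4.000,5.684)–(4.228,6.000)
cell (4,6): code 0011 → (4.228,6.000)–(4.413,7.000)
cell (4,7): code 0001 → (4.413,7.000)–(4.000,7.955)
total: 16 segments, chained into 1 closed loop(s), length Σ = 12.285782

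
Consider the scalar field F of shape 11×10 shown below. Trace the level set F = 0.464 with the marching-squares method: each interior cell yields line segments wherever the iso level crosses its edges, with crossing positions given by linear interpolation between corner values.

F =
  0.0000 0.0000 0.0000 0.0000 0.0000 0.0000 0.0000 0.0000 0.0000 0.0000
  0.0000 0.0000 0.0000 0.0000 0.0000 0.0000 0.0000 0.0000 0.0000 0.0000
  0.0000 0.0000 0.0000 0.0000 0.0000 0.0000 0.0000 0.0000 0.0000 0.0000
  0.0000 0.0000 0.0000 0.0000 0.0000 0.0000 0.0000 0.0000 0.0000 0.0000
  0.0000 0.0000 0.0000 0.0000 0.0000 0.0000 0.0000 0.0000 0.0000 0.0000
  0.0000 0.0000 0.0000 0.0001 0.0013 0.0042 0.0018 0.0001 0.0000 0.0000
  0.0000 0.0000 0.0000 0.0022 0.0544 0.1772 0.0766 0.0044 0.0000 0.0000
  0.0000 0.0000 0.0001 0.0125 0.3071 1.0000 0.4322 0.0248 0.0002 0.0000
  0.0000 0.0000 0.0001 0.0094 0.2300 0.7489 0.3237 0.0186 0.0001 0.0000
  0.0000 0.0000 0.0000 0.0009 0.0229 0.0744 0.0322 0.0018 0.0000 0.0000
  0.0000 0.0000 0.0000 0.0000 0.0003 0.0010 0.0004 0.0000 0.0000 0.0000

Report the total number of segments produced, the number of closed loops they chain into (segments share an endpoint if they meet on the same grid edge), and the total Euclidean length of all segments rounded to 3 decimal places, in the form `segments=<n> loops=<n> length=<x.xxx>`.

segments=6 loops=1 length=5.705

cell (6,4): code 0100 → (6.349,5.000)–(7.000,4.226)
cell (6,5): code 1000 → (7.000,5.944)–(6.349,5.000)
cell (7,4): code 0110 → (7.000,4.226)–(8.000,4.451)
cell (7,5): code 1001 → (8.000,5.670)–(7.000,5.944)
cell (8,4): code 0010 → (8.000,4.451)–(8.422,5.000)
cell (8,5): code 0001 → (8.422,5.000)–(8.000,5.670)
total: 6 segments, chained into 1 closed loop(s), length Σ = 5.704789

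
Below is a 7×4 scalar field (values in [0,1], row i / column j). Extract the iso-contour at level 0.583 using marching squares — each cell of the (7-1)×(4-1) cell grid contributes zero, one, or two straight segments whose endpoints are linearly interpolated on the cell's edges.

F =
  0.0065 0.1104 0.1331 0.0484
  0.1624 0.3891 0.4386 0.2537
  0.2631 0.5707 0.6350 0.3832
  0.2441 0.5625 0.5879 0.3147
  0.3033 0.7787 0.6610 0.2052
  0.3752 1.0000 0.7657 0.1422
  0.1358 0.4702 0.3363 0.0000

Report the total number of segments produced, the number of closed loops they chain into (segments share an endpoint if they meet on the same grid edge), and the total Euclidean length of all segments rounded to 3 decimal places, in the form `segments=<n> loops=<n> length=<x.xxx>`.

cell (1,1): code 0100 → (1.735,2.000)–(2.000,1.191)
cell (1,2): code 1000 → (2.000,2.207)–(1.735,2.000)
cell (2,1): code 0110 → (2.000,1.191)–(3.000,1.807)
cell (2,2): code 1001 → (3.000,2.018)–(2.000,2.207)
cell (3,0): code 0100 → (3.095,1.000)–(4.000,0.588)
cell (3,1): code 1110 → (3.000,1.807)–(3.095,1.000)
cell (3,2): code 1001 → (4.000,2.171)–(3.000,2.018)
cell (4,0): code 0110 → (4.000,0.588)–(5.000,0.333)
cell (4,2): code 1001 → (5.000,2.293)–(4.000,2.171)
cell (5,0): code 0010 → (5.000,0.333)–(5.787,1.000)
cell (5,1): code 0011 → (5.787,1.000)–(5.425,2.000)
cell (5,2): code 0001 → (5.425,2.000)–(5.000,2.293)
total: 12 segments, chained into 1 closed loop(s), length Σ = 10.848987

segments=12 loops=1 length=10.849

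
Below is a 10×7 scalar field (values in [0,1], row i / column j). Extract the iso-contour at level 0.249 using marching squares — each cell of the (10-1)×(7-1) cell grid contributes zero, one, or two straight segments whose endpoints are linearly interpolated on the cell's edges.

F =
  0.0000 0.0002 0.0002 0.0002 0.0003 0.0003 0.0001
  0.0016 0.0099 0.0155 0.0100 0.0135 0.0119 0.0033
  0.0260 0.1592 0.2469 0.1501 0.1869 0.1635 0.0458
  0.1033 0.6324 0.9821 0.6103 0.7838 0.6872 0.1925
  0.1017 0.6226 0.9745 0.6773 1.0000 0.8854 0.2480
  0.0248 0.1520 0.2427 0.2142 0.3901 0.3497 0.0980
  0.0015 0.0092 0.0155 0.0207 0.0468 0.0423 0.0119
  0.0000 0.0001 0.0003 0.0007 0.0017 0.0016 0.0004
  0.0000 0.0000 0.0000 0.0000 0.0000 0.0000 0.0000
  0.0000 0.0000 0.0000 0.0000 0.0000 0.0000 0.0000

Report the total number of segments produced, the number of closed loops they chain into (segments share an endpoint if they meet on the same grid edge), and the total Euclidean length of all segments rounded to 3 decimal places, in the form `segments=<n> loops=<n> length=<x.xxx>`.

segments=16 loops=1 length=15.250

cell (2,0): code 0100 → (2.190,1.000)–(3.000,0.275)
cell (2,1): code 1100 → (2.003,2.000)–(2.190,1.000)
cell (2,2): code 1100 → (2.215,3.000)–(2.003,2.000)
cell (2,3): code 1100 → (2.104,4.000)–(2.215,3.000)
cell (2,4): code 1100 → (2.163,5.000)–(2.104,4.000)
cell (2,5): code 1000 → (3.000,5.886)–(2.163,5.000)
cell (3,0): code 0110 → (3.000,0.275)–(4.000,0.283)
cell (3,5): code 1001 → (4.000,5.998)–(3.000,5.886)
cell (4,0): code 0010 → (4.000,0.283)–(4.794,1.000)
cell (4,1): code 0011 → (4.794,1.000)–(4.991,2.000)
cell (4,2): code 0011 → (4.991,2.000)–(4.925,3.000)
cell (4,3): code 0111 → (4.925,3.000)–(5.000,3.198)
cell (4,5): code 1001 → (5.000,5.400)–(4.000,5.998)
cell (5,3): code 0010 → (5.000,3.198)–(5.411,4.000)
cell (5,4): code 0011 → (5.411,4.000)–(5.328,5.000)
cell (5,5): code 0001 → (5.328,5.000)–(5.000,5.400)
total: 16 segments, chained into 1 closed loop(s), length Σ = 15.249555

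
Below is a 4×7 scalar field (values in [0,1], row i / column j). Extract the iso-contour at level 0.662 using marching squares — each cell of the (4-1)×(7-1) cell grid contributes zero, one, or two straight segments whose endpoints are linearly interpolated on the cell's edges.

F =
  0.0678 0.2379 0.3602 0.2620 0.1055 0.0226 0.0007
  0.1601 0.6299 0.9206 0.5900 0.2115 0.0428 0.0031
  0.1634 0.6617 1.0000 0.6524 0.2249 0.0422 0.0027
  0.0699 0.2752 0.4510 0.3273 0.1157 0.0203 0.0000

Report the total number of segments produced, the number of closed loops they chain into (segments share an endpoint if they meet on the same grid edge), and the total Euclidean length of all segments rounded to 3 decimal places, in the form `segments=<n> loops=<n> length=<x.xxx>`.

cell (0,1): code 0100 → (0.539,2.000)–(1.000,1.110)
cell (0,2): code 1000 → (1.000,2.782)–(0.539,2.000)
cell (1,1): code 0110 → (1.000,1.110)–(2.000,1.001)
cell (1,2): code 1001 → (2.000,2.972)–(1.000,2.782)
cell (2,1): code 0010 → (2.000,1.001)–(2.616,2.000)
cell (2,2): code 0001 → (2.616,2.000)–(2.000,2.972)
total: 6 segments, chained into 1 closed loop(s), length Σ = 6.258701

segments=6 loops=1 length=6.259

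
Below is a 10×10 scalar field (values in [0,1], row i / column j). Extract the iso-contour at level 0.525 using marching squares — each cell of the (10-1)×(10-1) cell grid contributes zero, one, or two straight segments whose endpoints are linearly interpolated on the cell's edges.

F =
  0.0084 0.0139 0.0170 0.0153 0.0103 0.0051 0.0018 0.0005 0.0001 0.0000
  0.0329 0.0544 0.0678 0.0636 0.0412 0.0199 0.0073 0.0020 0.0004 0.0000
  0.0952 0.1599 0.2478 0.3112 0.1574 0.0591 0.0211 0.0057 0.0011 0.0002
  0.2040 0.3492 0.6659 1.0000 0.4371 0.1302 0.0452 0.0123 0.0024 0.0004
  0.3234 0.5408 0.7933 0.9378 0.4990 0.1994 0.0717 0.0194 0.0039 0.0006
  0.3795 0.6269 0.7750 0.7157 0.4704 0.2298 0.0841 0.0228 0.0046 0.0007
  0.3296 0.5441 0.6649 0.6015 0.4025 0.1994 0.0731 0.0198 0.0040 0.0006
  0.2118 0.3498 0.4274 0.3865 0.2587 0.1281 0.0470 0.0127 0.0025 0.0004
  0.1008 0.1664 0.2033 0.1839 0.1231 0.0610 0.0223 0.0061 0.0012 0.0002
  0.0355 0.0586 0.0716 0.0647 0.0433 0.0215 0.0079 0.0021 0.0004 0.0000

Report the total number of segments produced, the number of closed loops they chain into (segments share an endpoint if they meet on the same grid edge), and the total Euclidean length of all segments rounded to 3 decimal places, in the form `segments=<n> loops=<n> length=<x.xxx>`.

cell (2,1): code 0100 → (2.663,2.000)–(3.000,1.555)
cell (2,2): code 1100 → (2.310,3.000)–(2.663,2.000)
cell (2,3): code 1000 → (3.000,3.844)–(2.310,3.000)
cell (3,0): code 0100 → (3.918,1.000)–(4.000,0.927)
cell (3,1): code 1110 → (3.000,1.555)–(3.918,1.000)
cell (3,3): code 1001 → (4.000,3.941)–(3.000,3.844)
cell (4,0): code 0110 → (4.000,0.927)–(5.000,0.588)
cell (4,3): code 1001 → (5.000,3.777)–(4.000,3.941)
cell (5,0): code 0110 → (5.000,0.588)–(6.000,0.911)
cell (5,3): code 1001 → (6.000,3.384)–(5.000,3.777)
cell (6,0): code 0010 → (6.000,0.911)–(6.098,1.000)
cell (6,1): code 0011 → (6.098,1.000)–(6.589,2.000)
cell (6,2): code 0011 → (6.589,2.000)–(6.356,3.000)
cell (6,3): code 0001 → (6.356,3.000)–(6.000,3.384)
total: 14 segments, chained into 1 closed loop(s), length Σ = 11.886950

segments=14 loops=1 length=11.887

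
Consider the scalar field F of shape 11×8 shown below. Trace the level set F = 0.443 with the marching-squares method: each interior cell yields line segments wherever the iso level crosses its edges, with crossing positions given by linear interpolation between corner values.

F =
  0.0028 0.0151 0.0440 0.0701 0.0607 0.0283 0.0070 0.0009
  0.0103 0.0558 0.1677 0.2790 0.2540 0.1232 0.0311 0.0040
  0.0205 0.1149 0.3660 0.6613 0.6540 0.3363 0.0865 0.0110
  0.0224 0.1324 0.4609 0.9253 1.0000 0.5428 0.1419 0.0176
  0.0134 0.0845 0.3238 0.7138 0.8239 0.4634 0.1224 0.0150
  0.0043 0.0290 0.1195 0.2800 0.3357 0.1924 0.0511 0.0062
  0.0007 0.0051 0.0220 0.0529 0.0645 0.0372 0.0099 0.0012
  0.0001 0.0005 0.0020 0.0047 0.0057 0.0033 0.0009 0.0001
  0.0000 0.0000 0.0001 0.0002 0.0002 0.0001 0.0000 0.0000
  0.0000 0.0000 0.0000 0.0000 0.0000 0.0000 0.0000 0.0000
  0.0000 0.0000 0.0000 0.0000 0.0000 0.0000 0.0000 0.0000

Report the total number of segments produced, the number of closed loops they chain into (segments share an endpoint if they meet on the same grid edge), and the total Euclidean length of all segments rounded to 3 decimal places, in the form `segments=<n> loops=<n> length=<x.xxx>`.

cell (1,2): code 0100 → (1.429,3.000)–(2.000,2.261)
cell (1,3): code 1100 → (1.472,4.000)–(1.429,3.000)
cell (1,4): code 1000 → (2.000,4.664)–(1.472,4.000)
cell (2,1): code 0100 → (2.811,2.000)–(3.000,1.946)
cell (2,2): code 1110 → (2.000,2.261)–(2.811,2.000)
cell (2,4): code 1101 → (2.517,5.000)–(2.000,4.664)
cell (2,5): code 1000 → (3.000,5.249)–(2.517,5.000)
cell (3,1): code 0010 → (3.000,1.946)–(3.131,2.000)
cell (3,2): code 0111 → (3.131,2.000)–(4.000,2.306)
cell (3,5): code 1001 → (4.000,5.060)–(3.000,5.249)
cell (4,2): code 0010 → (4.000,2.306)–(4.624,3.000)
cell (4,3): code 0011 → (4.624,3.000)–(4.780,4.000)
cell (4,4): code 0011 → (4.780,4.000)–(4.075,5.000)
cell (4,5): code 0001 → (4.075,5.000)–(4.000,5.060)
total: 14 segments, chained into 1 closed loop(s), length Σ = 10.337929

segments=14 loops=1 length=10.338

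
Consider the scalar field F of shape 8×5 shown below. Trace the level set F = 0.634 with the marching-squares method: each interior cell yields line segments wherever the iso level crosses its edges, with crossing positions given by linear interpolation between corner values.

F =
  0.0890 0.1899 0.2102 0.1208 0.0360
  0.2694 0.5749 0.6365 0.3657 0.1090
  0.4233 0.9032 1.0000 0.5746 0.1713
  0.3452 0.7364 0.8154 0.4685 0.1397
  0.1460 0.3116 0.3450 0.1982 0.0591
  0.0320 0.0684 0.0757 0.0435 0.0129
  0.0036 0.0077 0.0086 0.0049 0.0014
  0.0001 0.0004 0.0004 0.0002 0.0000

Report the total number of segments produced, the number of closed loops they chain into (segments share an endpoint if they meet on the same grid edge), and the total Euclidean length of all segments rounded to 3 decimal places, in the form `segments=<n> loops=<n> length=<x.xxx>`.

cell (0,1): code 0100 → (0.994,2.000)–(1.000,1.959)
cell (0,2): code 1000 → (1.000,2.009)–(0.994,2.000)
cell (1,0): code 0100 → (1.180,1.000)–(2.000,0.439)
cell (1,1): code 1110 → (1.000,1.959)–(1.180,1.000)
cell (1,2): code 1001 → (2.000,2.860)–(1.000,2.009)
cell (2,0): code 0110 → (2.000,0.439)–(3.000,0.738)
cell (2,2): code 1001 → (3.000,2.523)–(2.000,2.860)
cell (3,0): code 0010 → (3.000,0.738)–(3.241,1.000)
cell (3,1): code 0011 → (3.241,1.000)–(3.386,2.000)
cell (3,2): code 0001 → (3.386,2.000)–(3.000,2.523)
total: 10 segments, chained into 1 closed loop(s), length Σ = 7.449947

segments=10 loops=1 length=7.450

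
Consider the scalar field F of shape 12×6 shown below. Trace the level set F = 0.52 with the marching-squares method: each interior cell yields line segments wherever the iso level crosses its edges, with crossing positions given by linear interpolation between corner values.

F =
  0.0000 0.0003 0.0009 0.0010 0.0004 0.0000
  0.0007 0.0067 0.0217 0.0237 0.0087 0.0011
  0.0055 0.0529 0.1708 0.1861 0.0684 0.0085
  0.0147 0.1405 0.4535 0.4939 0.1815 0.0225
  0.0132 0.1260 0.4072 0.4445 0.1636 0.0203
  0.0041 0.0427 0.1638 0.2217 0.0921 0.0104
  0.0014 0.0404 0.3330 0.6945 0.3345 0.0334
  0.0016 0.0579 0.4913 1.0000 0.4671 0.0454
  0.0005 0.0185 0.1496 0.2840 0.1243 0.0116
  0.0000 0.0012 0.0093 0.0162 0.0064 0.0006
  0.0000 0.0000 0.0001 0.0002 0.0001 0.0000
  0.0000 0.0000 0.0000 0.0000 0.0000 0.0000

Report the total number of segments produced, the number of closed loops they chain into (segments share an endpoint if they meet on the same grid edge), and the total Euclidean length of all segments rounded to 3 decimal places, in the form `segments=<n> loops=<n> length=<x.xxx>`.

segments=6 loops=1 length=5.681

cell (5,2): code 0100 → (5.631,3.000)–(6.000,2.517)
cell (5,3): code 1000 → (6.000,3.485)–(5.631,3.000)
cell (6,2): code 0110 → (6.000,2.517)–(7.000,2.056)
cell (6,3): code 1001 → (7.000,3.901)–(6.000,3.485)
cell (7,2): code 0010 → (7.000,2.056)–(7.670,3.000)
cell (7,3): code 0001 → (7.670,3.000)–(7.000,3.901)
total: 6 segments, chained into 1 closed loop(s), length Σ = 5.681366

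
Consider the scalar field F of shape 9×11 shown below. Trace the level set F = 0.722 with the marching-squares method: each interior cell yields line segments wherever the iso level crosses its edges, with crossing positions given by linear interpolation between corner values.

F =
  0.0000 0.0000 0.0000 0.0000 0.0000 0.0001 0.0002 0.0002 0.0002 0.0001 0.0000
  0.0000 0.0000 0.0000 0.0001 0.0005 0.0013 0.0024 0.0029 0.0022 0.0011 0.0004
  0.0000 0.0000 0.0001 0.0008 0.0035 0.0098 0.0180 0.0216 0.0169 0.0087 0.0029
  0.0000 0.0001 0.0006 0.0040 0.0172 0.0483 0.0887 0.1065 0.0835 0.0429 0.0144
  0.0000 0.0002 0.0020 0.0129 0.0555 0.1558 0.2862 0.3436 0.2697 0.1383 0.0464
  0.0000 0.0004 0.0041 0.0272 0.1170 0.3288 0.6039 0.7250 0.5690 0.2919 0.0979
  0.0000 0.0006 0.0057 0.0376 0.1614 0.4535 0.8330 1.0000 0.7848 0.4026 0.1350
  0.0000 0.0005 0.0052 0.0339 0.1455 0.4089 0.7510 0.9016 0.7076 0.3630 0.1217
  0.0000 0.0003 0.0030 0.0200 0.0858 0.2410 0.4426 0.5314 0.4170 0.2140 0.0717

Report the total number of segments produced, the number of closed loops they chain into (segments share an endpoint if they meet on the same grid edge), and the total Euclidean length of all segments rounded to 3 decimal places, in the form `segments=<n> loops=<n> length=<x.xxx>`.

cell (4,6): code 0100 → (4.992,7.000)–(5.000,6.975)
cell (4,7): code 1000 → (5.000,7.019)–(4.992,7.000)
cell (5,5): code 0100 → (5.515,6.000)–(6.000,5.708)
cell (5,6): code 1110 → (5.000,6.975)–(5.515,6.000)
cell (5,7): code 1101 → (5.709,8.000)–(5.000,7.019)
cell (5,8): code 1000 → (6.000,8.164)–(5.709,8.000)
cell (6,5): code 0110 → (6.000,5.708)–(7.000,5.915)
cell (6,7): code 1011 → (7.000,7.926)–(6.813,8.000)
cell (6,8): code 0001 → (6.813,8.000)–(6.000,8.164)
cell (7,5): code 0010 → (7.000,5.915)–(7.094,6.000)
cell (7,6): code 0011 → (7.094,6.000)–(7.485,7.000)
cell (7,7): code 0001 → (7.485,7.000)–(7.000,7.926)
total: 12 segments, chained into 1 closed loop(s), length Σ = 7.557749

segments=12 loops=1 length=7.558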